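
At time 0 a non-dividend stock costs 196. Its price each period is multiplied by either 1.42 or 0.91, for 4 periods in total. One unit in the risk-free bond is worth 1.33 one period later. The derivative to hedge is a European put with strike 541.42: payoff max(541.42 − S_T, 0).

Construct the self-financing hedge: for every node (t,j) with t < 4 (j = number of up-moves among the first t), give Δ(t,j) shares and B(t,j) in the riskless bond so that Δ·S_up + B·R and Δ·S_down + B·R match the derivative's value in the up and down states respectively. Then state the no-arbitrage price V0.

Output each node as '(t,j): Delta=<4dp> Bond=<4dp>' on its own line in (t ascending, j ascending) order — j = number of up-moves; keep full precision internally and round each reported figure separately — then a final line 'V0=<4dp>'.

Under the risk-neutral measure, an up-move has probability p* = (R−d)/(u−d) = 0.8235 and values discount at R = 1.33.
Terminal values V(4,·): V(4,0)=407.0131, V(4,1)=331.6861, V(4,2)=214.1430, V(4,3)=30.7240, V(4,4)=0.0000
  t=3,j=0: stock 147.6999 → up 209.7339 (V=331.6861), down 134.4069 (V=407.0131). Price 259.3828; hedge Δ=-1.0000, bond B=407.0827.
  t=3,j=1: stock 230.4768 → up 327.2770 (V=214.1430), down 209.7339 (V=331.6861). Price 176.6059; hedge Δ=-1.0000, bond B=407.0827.
  t=3,j=2: stock 359.6451 → up 510.6960 (V=30.7240), down 327.2770 (V=214.1430). Price 47.4376; hedge Δ=-1.0000, bond B=407.0827.
  t=3,j=3: stock 561.2044 → up 796.9103 (V=0.0000), down 510.6960 (V=30.7240). Price 4.0766; hedge Δ=-0.1073, bond B=64.3196.
  t=2,j=0: stock 162.3076 → up 230.4768 (V=176.6059), down 147.6999 (V=259.3828). Price 143.7696; hedge Δ=-1.0000, bond B=306.0772.
  t=2,j=1: stock 253.2712 → up 359.6451 (V=47.4376), down 230.4768 (V=176.6059). Price 52.8060; hedge Δ=-1.0000, bond B=306.0772.
  t=2,j=2: stock 395.2144 → up 561.2044 (V=4.0766), down 359.6451 (V=47.4376). Price 8.8185; hedge Δ=-0.2151, bond B=93.8400.
  t=1,j=0: stock 178.3600 → up 253.2712 (V=52.8060), down 162.3076 (V=143.7696). Price 51.7733; hedge Δ=-1.0000, bond B=230.1333.
  t=1,j=1: stock 278.3200 → up 395.2144 (V=8.8185), down 253.2712 (V=52.8060). Price 12.4669; hedge Δ=-0.3099, bond B=98.7170.
  t=0,j=0: stock 196.0000 → up 278.3200 (V=12.4669), down 178.3600 (V=51.7733). Price 14.5890; hedge Δ=-0.3932, bond B=91.6602.
Self-financing check: at every node Δ·S+B equals the discounted successor values.

(0,0): Delta=-0.3932 Bond=91.6602
(1,0): Delta=-1.0000 Bond=230.1333
(1,1): Delta=-0.3099 Bond=98.7170
(2,0): Delta=-1.0000 Bond=306.0772
(2,1): Delta=-1.0000 Bond=306.0772
(2,2): Delta=-0.2151 Bond=93.8400
(3,0): Delta=-1.0000 Bond=407.0827
(3,1): Delta=-1.0000 Bond=407.0827
(3,2): Delta=-1.0000 Bond=407.0827
(3,3): Delta=-0.1073 Bond=64.3196
V0=14.5890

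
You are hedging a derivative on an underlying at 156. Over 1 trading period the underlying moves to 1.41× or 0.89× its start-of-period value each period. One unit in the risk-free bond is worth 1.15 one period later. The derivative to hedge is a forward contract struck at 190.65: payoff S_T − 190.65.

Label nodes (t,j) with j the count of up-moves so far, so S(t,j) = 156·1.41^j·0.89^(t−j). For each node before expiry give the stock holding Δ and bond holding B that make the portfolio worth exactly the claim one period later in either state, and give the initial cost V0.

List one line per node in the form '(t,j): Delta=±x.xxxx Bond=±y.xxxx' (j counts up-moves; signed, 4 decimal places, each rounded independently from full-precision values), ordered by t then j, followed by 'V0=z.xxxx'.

Risk-neutral probability p* = (R−d)/(u−d) = (1.15−0.89)/(1.41−0.89) = 0.5000.
Payoff layer (t=1): V(1,0)=-51.8100, V(1,1)=29.3100
Node (0,0) S=156.0000: V=(p*·29.3100+(1−p*)·-51.8100)/1.15=-9.7826; Δ=(29.3100−-51.8100)/(219.9600−138.8400)=1.0000; B=V−Δ·S=-165.7826
The time-0 hedge costs -9.7826, which is the no-arbitrage price.

(0,0): Delta=1.0000 Bond=-165.7826
V0=-9.7826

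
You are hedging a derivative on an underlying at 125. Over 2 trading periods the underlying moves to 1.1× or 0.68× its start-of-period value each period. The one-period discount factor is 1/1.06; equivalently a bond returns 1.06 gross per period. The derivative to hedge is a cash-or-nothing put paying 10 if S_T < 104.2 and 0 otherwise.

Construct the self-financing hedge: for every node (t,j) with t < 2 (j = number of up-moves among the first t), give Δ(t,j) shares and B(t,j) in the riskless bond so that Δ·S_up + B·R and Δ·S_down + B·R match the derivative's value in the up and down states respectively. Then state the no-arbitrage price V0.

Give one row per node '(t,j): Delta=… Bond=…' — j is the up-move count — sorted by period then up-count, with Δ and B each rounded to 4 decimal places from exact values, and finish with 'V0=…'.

Risk-neutral probability p* = (R−d)/(u−d) = (1.06−0.68)/(1.1−0.68) = 0.9048.
Terminal payoffs: V(2,0)=10.0000, V(2,1)=10.0000, V(2,2)=0.0000
  t=1,j=0: stock 85.0000 → up 93.5000 (V=10.0000), down 57.8000 (V=10.0000). Price 9.4340; hedge Δ=0.0000, bond B=9.4340.
  t=1,j=1: stock 137.5000 → up 151.2500 (V=0.0000), down 93.5000 (V=10.0000). Price 0.8985; hedge Δ=-0.1732, bond B=24.7080.
  t=0,j=0: stock 125.0000 → up 137.5000 (V=0.8985), down 85.0000 (V=9.4340). Price 1.6145; hedge Δ=-0.1626, bond B=21.9371.
The time-0 hedge costs 1.6145, which is the no-arbitrage price.

(0,0): Delta=-0.1626 Bond=21.9371
(1,0): Delta=0.0000 Bond=9.4340
(1,1): Delta=-0.1732 Bond=24.7080
V0=1.6145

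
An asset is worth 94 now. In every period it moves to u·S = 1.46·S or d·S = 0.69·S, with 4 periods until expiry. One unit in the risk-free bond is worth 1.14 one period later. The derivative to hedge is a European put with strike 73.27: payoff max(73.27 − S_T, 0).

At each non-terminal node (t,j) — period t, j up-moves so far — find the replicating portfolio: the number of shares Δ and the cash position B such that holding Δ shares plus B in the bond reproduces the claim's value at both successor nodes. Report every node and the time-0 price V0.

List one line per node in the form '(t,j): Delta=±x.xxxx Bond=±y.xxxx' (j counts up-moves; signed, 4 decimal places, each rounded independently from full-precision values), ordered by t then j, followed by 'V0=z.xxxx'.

Risk-neutral probability p* = (R−d)/(u−d) = (1.14−0.69)/(1.46−0.69) = 0.5844.
At expiry t=4: V(4,0)=51.9629, V(4,1)=28.1854, V(4,2)=0.0000, V(4,3)=0.0000, V(4,4)=0.0000
Node (3,0) S=30.8798: V=(p*·28.1854+(1−p*)·51.9629)/1.14=33.3921; Δ=(28.1854−51.9629)/(45.0846−21.3071)=-1.0000; B=V−Δ·S=64.2719
Node (3,1) S=65.3400: V=(p*·0.0000+(1−p*)·28.1854)/1.14=10.2749; Δ=(0.0000−28.1854)/(95.3963−45.0846)=-0.5602; B=V−Δ·S=46.8794
Node (3,2) S=138.2556: V=(p*·0.0000+(1−p*)·0.0000)/1.14=0.0000; Δ=(0.0000−0.0000)/(201.8531−95.3963)=0.0000; B=V−Δ·S=0.0000
Node (3,3) S=292.5408: V=(p*·0.0000+(1−p*)·0.0000)/1.14=0.0000; Δ=(0.0000−0.0000)/(427.1095−201.8531)=0.0000; B=V−Δ·S=0.0000
Node (2,0) S=44.7534: V=(p*·10.2749+(1−p*)·33.3921)/1.14=17.4404; Δ=(10.2749−33.3921)/(65.3400−30.8798)=-0.6708; B=V−Δ·S=47.4627
Node (2,1) S=94.6956: V=(p*·0.0000+(1−p*)·10.2749)/1.14=3.7457; Δ=(0.0000−10.2749)/(138.2556−65.3400)=-0.1409; B=V−Δ·S=17.0898
Node (2,2) S=200.3704: V=(p*·0.0000+(1−p*)·0.0000)/1.14=0.0000; Δ=(0.0000−0.0000)/(292.5408−138.2556)=0.0000; B=V−Δ·S=0.0000
Node (1,0) S=64.8600: V=(p*·3.7457+(1−p*)·17.4404)/1.14=8.2781; Δ=(3.7457−17.4404)/(94.6956−44.7534)=-0.2742; B=V−Δ·S=26.0634
Node (1,1) S=137.2400: V=(p*·0.0000+(1−p*)·3.7457)/1.14=1.3655; Δ=(0.0000−3.7457)/(200.3704−94.6956)=-0.0354; B=V−Δ·S=6.2300
Node (0,0) S=94.0000: V=(p*·1.3655+(1−p*)·8.2781)/1.14=3.7178; Δ=(1.3655−8.2781)/(137.2400−64.8600)=-0.0955; B=V−Δ·S=12.6952
Self-financing check: at every node Δ·S+B equals the discounted successor values.

(0,0): Delta=-0.0955 Bond=12.6952
(1,0): Delta=-0.2742 Bond=26.0634
(1,1): Delta=-0.0354 Bond=6.2300
(2,0): Delta=-0.6708 Bond=47.4627
(2,1): Delta=-0.1409 Bond=17.0898
(2,2): Delta=0.0000 Bond=0.0000
(3,0): Delta=-1.0000 Bond=64.2719
(3,1): Delta=-0.5602 Bond=46.8794
(3,2): Delta=0.0000 Bond=0.0000
(3,3): Delta=0.0000 Bond=0.0000
V0=3.7178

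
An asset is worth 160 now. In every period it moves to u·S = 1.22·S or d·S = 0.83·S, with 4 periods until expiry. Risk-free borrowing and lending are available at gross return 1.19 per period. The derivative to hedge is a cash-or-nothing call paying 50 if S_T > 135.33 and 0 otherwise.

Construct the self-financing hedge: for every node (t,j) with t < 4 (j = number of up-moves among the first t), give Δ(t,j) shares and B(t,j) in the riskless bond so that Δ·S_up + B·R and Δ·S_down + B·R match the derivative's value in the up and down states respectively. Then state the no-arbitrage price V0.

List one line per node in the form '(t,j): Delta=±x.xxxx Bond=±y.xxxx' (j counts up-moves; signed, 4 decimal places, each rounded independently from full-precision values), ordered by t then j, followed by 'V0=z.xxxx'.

(0,0): Delta=0.0078 Bond=23.6440
(1,0): Delta=0.0968 Bond=16.3142
(1,1): Delta=0.0027 Bond=29.1216
(2,0): Delta=0.9022 Bond=-69.3629
(2,1): Delta=0.0512 Bond=26.8120
(2,2): Delta=0.0000 Bond=35.3082
(3,0): Delta=0.0000 Bond=0.0000
(3,1): Delta=0.9534 Bond=-89.4204
(3,2): Delta=0.0000 Bond=42.0168
(3,3): Delta=0.0000 Bond=42.0168
V0=24.8907

Since d<R<u, set p* = (R−d)/(u−d) = 0.9231; price each node as the discounted p*-expectation of its children.
At expiry t=4: V(4,0)=0.0000, V(4,1)=0.0000, V(4,2)=50.0000, V(4,3)=50.0000, V(4,4)=50.0000
  t=3,j=0: stock 91.4859 → up 111.6128 (V=0.0000), down 75.9333 (V=0.0000). Price 0.0000; hedge Δ=0.0000, bond B=0.0000.
  t=3,j=1: stock 134.4733 → up 164.0574 (V=50.0000), down 111.6128 (V=0.0000). Price 38.7847; hedge Δ=0.9534, bond B=-89.4204.
  t=3,j=2: stock 197.6595 → up 241.1446 (V=50.0000), down 164.0574 (V=50.0000). Price 42.0168; hedge Δ=0.0000, bond B=42.0168.
  t=3,j=3: stock 290.5357 → up 354.4535 (V=50.0000), down 241.1446 (V=50.0000). Price 42.0168; hedge Δ=0.0000, bond B=42.0168.
  t=2,j=0: stock 110.2240 → up 134.4733 (V=38.7847), down 91.4859 (V=0.0000). Price 30.0851; hedge Δ=0.9022, bond B=-69.3629.
  t=2,j=1: stock 162.0160 → up 197.6595 (V=42.0168), down 134.4733 (V=38.7847). Price 35.0993; hedge Δ=0.0512, bond B=26.8120.
  t=2,j=2: stock 238.1440 → up 290.5357 (V=42.0168), down 197.6595 (V=42.0168). Price 35.3082; hedge Δ=0.0000, bond B=35.3082.
  t=1,j=0: stock 132.8000 → up 162.0160 (V=35.0993), down 110.2240 (V=30.0851). Price 29.1711; hedge Δ=0.0968, bond B=16.3142.
  t=1,j=1: stock 195.2000 → up 238.1440 (V=35.3082), down 162.0160 (V=35.0993). Price 29.6573; hedge Δ=0.0027, bond B=29.1216.
  t=0,j=0: stock 160.0000 → up 195.2000 (V=29.6573), down 132.8000 (V=29.1711). Price 24.8907; hedge Δ=0.0078, bond B=23.6440.
Self-financing check: at every node Δ·S+B equals the discounted successor values.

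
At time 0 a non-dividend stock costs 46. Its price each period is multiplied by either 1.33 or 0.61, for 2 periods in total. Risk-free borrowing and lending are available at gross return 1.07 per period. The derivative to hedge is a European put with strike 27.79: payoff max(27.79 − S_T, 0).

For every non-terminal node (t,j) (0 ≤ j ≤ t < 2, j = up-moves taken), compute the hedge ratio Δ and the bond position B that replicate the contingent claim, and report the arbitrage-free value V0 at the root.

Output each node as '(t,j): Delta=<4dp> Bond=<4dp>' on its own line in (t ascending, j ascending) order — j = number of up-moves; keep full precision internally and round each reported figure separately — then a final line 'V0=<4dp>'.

(0,0): Delta=-0.1088 Bond=6.2186
(1,0): Delta=-0.5283 Bond=18.4263
(1,1): Delta=0.0000 Bond=0.0000
V0=1.2157

The replicating-portfolio and risk-neutral prices coincide; use p* = (1.07−0.61)/(1.33−0.61) = 0.6389 for the latter.
Terminal values V(2,·): V(2,0)=10.6734, V(2,1)=0.0000, V(2,2)=0.0000
  t=1,j=0: stock 28.0600 → up 37.3198 (V=0.0000), down 17.1166 (V=10.6734). Price 3.6021; hedge Δ=-0.5283, bond B=18.4263.
  t=1,j=1: stock 61.1800 → up 81.3694 (V=0.0000), down 37.3198 (V=0.0000). Price 0.0000; hedge Δ=0.0000, bond B=0.0000.
  t=0,j=0: stock 46.0000 → up 61.1800 (V=0.0000), down 28.0600 (V=3.6021). Price 1.2157; hedge Δ=-0.1088, bond B=6.2186.
Root portfolio cost Δ·46+B reproduces V0=1.2157.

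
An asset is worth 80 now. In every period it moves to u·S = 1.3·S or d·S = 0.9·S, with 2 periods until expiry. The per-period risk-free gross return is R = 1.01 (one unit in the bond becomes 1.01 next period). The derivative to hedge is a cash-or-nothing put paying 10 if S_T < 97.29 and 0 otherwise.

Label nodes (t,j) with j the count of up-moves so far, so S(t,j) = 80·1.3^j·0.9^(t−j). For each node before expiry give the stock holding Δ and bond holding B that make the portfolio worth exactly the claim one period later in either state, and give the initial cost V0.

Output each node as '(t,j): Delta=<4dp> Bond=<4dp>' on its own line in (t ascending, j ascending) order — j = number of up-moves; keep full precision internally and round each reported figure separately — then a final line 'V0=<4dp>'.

Since d<R<u, set p* = (R−d)/(u−d) = 0.2750; price each node as the discounted p*-expectation of its children.
Payoff layer (t=2): V(2,0)=10.0000, V(2,1)=10.0000, V(2,2)=0.0000
Node (1,0) S=72.0000: V=(p*·10.0000+(1−p*)·10.0000)/1.01=9.9010; Δ=(10.0000−10.0000)/(93.6000−64.8000)=0.0000; B=V−Δ·S=9.9010
Node (1,1) S=104.0000: V=(p*·0.0000+(1−p*)·10.0000)/1.01=7.1782; Δ=(0.0000−10.0000)/(135.2000−93.6000)=-0.2404; B=V−Δ·S=32.1782
Node (0,0) S=80.0000: V=(p*·7.1782+(1−p*)·9.9010)/1.01=9.0616; Δ=(7.1782−9.9010)/(104.0000−72.0000)=-0.0851; B=V−Δ·S=15.8685
Each (Δ,B) replicates both successor values, so the strategy is self-financing and V0 is arbitrage-free.

(0,0): Delta=-0.0851 Bond=15.8685
(1,0): Delta=0.0000 Bond=9.9010
(1,1): Delta=-0.2404 Bond=32.1782
V0=9.0616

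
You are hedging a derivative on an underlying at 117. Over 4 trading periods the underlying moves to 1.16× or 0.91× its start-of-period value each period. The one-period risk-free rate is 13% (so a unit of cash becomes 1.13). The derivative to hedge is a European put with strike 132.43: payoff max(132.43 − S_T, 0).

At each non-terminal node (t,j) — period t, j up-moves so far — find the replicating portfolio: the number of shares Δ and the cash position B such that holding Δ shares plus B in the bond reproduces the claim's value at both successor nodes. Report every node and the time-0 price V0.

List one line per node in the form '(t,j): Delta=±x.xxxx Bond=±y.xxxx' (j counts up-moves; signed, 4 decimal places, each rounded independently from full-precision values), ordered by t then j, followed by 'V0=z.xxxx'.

(0,0): Delta=-0.0398 Bond=4.8607
(1,0): Delta=-0.2308 Bond=25.8305
(1,1): Delta=-0.0194 Bond=2.7193
(2,0): Delta=-1.0000 Bond=103.7121
(2,1): Delta=-0.1485 Bond=19.0261
(2,2): Delta=-0.0056 Bond=0.8974
(3,0): Delta=-1.0000 Bond=117.1947
(3,1): Delta=-1.0000 Bond=117.1947
(3,2): Delta=-0.0575 Bond=8.4502
(3,3): Delta=0.0000 Bond=0.0000
V0=0.2036

Since d<R<u, set p* = (R−d)/(u−d) = 0.8800; price each node as the discounted p*-expectation of its children.
At expiry t=4: V(4,0)=52.1973, V(4,1)=30.1553, V(4,2)=2.0579, V(4,3)=0.0000, V(4,4)=0.0000
  t=3,j=0: stock 88.1678 → up 102.2747 (V=30.1553), down 80.2327 (V=52.1973). Price 29.0269; hedge Δ=-1.0000, bond B=117.1947.
  t=3,j=1: stock 112.3897 → up 130.3721 (V=2.0579), down 102.2747 (V=30.1553). Price 4.8050; hedge Δ=-1.0000, bond B=117.1947.
  t=3,j=2: stock 143.2660 → up 166.1886 (V=0.0000), down 130.3721 (V=2.0579). Price 0.2185; hedge Δ=-0.0575, bond B=8.4502.
  t=3,j=3: stock 182.6248 → up 211.8448 (V=0.0000), down 166.1886 (V=0.0000). Price 0.0000; hedge Δ=0.0000, bond B=0.0000.
  t=2,j=0: stock 96.8877 → up 112.3897 (V=4.8050), down 88.1678 (V=29.0269). Price 6.8244; hedge Δ=-1.0000, bond B=103.7121.
  t=2,j=1: stock 123.5052 → up 143.2660 (V=0.2185), down 112.3897 (V=4.8050). Price 0.6805; hedge Δ=-0.1485, bond B=19.0261.
  t=2,j=2: stock 157.4352 → up 182.6248 (V=0.0000), down 143.2660 (V=0.2185). Price 0.0232; hedge Δ=-0.0056, bond B=0.8974.
  t=1,j=0: stock 106.4700 → up 123.5052 (V=0.6805), down 96.8877 (V=6.8244). Price 1.2546; hedge Δ=-0.2308, bond B=25.8305.
  t=1,j=1: stock 135.7200 → up 157.4352 (V=0.0232), down 123.5052 (V=0.6805). Price 0.0903; hedge Δ=-0.0194, bond B=2.7193.
  t=0,j=0: stock 117.0000 → up 135.7200 (V=0.0903), down 106.4700 (V=1.2546). Price 0.2036; hedge Δ=-0.0398, bond B=4.8607.
Check: Δ(0,0)·S0 + B(0,0) = 0.2036 = V0.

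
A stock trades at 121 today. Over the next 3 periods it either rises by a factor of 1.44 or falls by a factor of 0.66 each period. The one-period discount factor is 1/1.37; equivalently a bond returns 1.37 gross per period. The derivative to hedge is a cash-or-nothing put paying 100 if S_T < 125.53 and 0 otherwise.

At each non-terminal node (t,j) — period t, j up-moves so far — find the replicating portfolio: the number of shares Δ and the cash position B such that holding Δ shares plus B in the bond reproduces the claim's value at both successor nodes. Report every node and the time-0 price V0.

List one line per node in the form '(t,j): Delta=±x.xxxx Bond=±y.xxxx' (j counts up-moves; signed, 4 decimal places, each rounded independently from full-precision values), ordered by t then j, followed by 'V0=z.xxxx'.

Under the risk-neutral measure, an up-move has probability p* = (R−d)/(u−d) = 0.9103 and values discount at R = 1.37.
At expiry t=3: V(3,0)=100.0000, V(3,1)=100.0000, V(3,2)=0.0000, V(3,3)=0.0000
  t=2,j=0: stock 52.7076 → up 75.8989 (V=100.0000), down 34.7870 (V=100.0000). Price 72.9927; hedge Δ=0.0000, bond B=72.9927.
  t=2,j=1: stock 114.9984 → up 165.5977 (V=0.0000), down 75.8989 (V=100.0000). Price 6.5506; hedge Δ=-1.1148, bond B=134.7558.
  t=2,j=2: stock 250.9056 → up 361.3041 (V=0.0000), down 165.5977 (V=0.0000). Price 0.0000; hedge Δ=0.0000, bond B=0.0000.
  t=1,j=0: stock 79.8600 → up 114.9984 (V=6.5506), down 52.7076 (V=72.9927). Price 9.1339; hedge Δ=-1.0666, bond B=94.3160.
  t=1,j=1: stock 174.2400 → up 250.9056 (V=0.0000), down 114.9984 (V=6.5506). Price 0.4291; hedge Δ=-0.0482, bond B=8.8273.
  t=0,j=0: stock 121.0000 → up 174.2400 (V=0.4291), down 79.8600 (V=9.1339). Price 0.8834; hedge Δ=-0.0922, bond B=12.0434.
Self-financing check: at every node Δ·S+B equals the discounted successor values.

(0,0): Delta=-0.0922 Bond=12.0434
(1,0): Delta=-1.0666 Bond=94.3160
(1,1): Delta=-0.0482 Bond=8.8273
(2,0): Delta=0.0000 Bond=72.9927
(2,1): Delta=-1.1148 Bond=134.7558
(2,2): Delta=0.0000 Bond=0.0000
V0=0.8834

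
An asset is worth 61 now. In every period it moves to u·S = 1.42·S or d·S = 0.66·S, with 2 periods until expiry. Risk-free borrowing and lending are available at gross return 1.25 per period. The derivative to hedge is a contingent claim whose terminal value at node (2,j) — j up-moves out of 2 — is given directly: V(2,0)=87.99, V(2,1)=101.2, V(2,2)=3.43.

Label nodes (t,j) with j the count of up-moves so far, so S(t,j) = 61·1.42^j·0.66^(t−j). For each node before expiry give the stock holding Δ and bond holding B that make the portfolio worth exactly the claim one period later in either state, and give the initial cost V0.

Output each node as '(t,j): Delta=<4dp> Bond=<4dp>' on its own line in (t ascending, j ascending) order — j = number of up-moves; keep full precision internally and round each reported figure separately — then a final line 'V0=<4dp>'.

(0,0): Delta=-1.2588 Bond=103.4192
(1,0): Delta=0.4317 Bond=61.2145
(1,1): Delta=-1.4852 Bond=148.8844
V0=26.6345

Since d<R<u, set p* = (R−d)/(u−d) = 0.7763; price each node as the discounted p*-expectation of its children.
Terminal values V(2,·): V(2,0)=87.9900, V(2,1)=101.2000, V(2,2)=3.4300
  t=1,j=0: stock 40.2600 → up 57.1692 (V=101.2000), down 26.5716 (V=87.9900). Price 78.5961; hedge Δ=0.4317, bond B=61.2145.
  t=1,j=1: stock 86.6200 → up 123.0004 (V=3.4300), down 57.1692 (V=101.2000). Price 20.2397; hedge Δ=-1.4852, bond B=148.8844.
  t=0,j=0: stock 61.0000 → up 86.6200 (V=20.2397), down 40.2600 (V=78.5961). Price 26.6345; hedge Δ=-1.2588, bond B=103.4192.
Self-financing check: at every node Δ·S+B equals the discounted successor values.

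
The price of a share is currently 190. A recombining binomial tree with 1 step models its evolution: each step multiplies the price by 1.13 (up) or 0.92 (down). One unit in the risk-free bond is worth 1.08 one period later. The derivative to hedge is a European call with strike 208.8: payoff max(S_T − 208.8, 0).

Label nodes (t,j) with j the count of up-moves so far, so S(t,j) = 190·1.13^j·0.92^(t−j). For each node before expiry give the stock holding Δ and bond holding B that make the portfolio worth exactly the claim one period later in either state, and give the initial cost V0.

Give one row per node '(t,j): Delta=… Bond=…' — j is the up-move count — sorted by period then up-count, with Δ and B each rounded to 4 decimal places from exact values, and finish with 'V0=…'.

No-arbitrage ⇒ martingale measure with p* = (R−d)/(u−d) = 0.7619.
Terminal payoffs: V(1,0)=0.0000, V(1,1)=5.9000
  t=0,j=0: stock 190.0000 → up 214.7000 (V=5.9000), down 174.8000 (V=0.0000). Price 4.1623; hedge Δ=0.1479, bond B=-23.9330.
Each (Δ,B) replicates both successor values, so the strategy is self-financing and V0 is arbitrage-free.

(0,0): Delta=0.1479 Bond=-23.9330
V0=4.1623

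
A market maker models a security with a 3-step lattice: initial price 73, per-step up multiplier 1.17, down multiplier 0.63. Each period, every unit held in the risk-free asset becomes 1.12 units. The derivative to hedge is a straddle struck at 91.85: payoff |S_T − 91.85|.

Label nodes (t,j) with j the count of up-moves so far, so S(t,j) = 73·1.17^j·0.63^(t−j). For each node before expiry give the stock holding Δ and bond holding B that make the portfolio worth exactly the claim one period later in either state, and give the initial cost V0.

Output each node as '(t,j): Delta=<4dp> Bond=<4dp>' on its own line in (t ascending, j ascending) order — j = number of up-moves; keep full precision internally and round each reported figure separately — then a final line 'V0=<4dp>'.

Since d<R<u, set p* = (R−d)/(u−d) = 0.9074; price each node as the discounted p*-expectation of its children.
At expiry t=3: V(3,0)=73.5966, V(3,1)=57.9508, V(3,2)=28.8943, V(3,3)=25.0677
Node (2,0) S=28.9737: V=(p*·57.9508+(1−p*)·73.5966)/1.12=53.0352; Δ=(57.9508−73.5966)/(33.8992−18.2534)=-1.0000; B=V−Δ·S=82.0089
Node (2,1) S=53.8083: V=(p*·28.8943+(1−p*)·57.9508)/1.12=28.2006; Δ=(28.8943−57.9508)/(62.9557−33.8992)=-1.0000; B=V−Δ·S=82.0089
Node (2,2) S=99.9297: V=(p*·25.0677+(1−p*)·28.8943)/1.12=22.6983; Δ=(25.0677−28.8943)/(116.9177−62.9557)=-0.0709; B=V−Δ·S=29.7845
Node (1,0) S=45.9900: V=(p*·28.2006+(1−p*)·53.0352)/1.12=27.2323; Δ=(28.2006−53.0352)/(53.8083−28.9737)=-1.0000; B=V−Δ·S=73.2223
Node (1,1) S=85.4100: V=(p*·22.6983+(1−p*)·28.2006)/1.12=20.7212; Δ=(22.6983−28.2006)/(99.9297−53.8083)=-0.1193; B=V−Δ·S=30.9108
Node (0,0) S=73.0000: V=(p*·20.7212+(1−p*)·27.2323)/1.12=19.0394; Δ=(20.7212−27.2323)/(85.4100−45.9900)=-0.1652; B=V−Δ·S=31.0969
Self-financing check: at every node Δ·S+B equals the discounted successor values.

(0,0): Delta=-0.1652 Bond=31.0969
(1,0): Delta=-1.0000 Bond=73.2223
(1,1): Delta=-0.1193 Bond=30.9108
(2,0): Delta=-1.0000 Bond=82.0089
(2,1): Delta=-1.0000 Bond=82.0089
(2,2): Delta=-0.0709 Bond=29.7845
V0=19.0394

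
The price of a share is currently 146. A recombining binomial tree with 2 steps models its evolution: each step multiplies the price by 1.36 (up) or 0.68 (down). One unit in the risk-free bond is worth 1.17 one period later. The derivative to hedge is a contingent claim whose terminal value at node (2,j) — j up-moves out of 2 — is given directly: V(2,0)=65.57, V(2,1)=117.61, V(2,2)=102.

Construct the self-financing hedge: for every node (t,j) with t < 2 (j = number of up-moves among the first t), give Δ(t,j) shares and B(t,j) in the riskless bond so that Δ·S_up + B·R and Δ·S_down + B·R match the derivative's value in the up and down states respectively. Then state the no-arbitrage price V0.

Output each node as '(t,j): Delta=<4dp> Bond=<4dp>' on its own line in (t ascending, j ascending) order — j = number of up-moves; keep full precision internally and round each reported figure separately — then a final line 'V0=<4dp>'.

Under the risk-neutral measure, an up-move has probability p* = (R−d)/(u−d) = 0.7206 and values discount at R = 1.17.
Terminal values V(2,·): V(2,0)=65.5700, V(2,1)=117.6100, V(2,2)=102.0000
  t=1,j=0: stock 99.2800 → up 135.0208 (V=117.6100), down 67.5104 (V=65.5700). Price 88.0935; hedge Δ=0.7708, bond B=11.5641.
  t=1,j=1: stock 198.5600 → up 270.0416 (V=102.0000), down 135.0208 (V=117.6100). Price 90.9074; hedge Δ=-0.1156, bond B=113.8632.
  t=0,j=0: stock 146.0000 → up 198.5600 (V=90.9074), down 99.2800 (V=88.0935). Price 77.0266; hedge Δ=0.0283, bond B=72.8886.
Check: Δ(0,0)·S0 + B(0,0) = 77.0266 = V0.

(0,0): Delta=0.0283 Bond=72.8886
(1,0): Delta=0.7708 Bond=11.5641
(1,1): Delta=-0.1156 Bond=113.8632
V0=77.0266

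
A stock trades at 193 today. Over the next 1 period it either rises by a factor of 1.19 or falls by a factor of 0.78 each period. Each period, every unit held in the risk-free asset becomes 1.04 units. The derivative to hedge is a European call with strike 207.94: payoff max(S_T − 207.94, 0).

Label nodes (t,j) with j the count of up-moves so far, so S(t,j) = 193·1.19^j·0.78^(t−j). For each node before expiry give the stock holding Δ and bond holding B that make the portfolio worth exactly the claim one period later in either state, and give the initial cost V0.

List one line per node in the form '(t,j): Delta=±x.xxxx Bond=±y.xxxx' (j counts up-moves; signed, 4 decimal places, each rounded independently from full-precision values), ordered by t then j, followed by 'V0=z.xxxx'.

(0,0): Delta=0.2746 Bond=-39.7500
V0=13.2500

Risk-neutral probability p* = (R−d)/(u−d) = (1.04−0.78)/(1.19−0.78) = 0.6341.
At expiry t=1: V(1,0)=0.0000, V(1,1)=21.7300
(0,0): S=193.0000. Δ = (V_up−V_dn)/(S_up−S_dn) = (21.7300−0.0000)/(229.6700−150.5400) = 0.2746. V = [p*·21.7300 + (1−p*)·0.0000]/1.04 = 13.2500. B = V − Δ·S = -39.7500.
The time-0 hedge costs 13.2500, which is the no-arbitrage price.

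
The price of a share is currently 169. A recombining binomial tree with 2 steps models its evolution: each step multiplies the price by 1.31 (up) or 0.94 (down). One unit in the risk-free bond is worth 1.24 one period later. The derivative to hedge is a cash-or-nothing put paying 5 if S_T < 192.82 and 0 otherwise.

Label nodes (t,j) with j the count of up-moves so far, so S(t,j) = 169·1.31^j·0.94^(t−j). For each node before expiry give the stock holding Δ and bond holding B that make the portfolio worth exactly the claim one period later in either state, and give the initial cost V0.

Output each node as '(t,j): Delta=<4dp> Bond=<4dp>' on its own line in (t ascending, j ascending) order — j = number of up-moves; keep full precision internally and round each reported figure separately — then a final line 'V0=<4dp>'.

Under the risk-neutral measure, an up-move has probability p* = (R−d)/(u−d) = 0.8108 and values discount at R = 1.24.
At expiry t=2: V(2,0)=5.0000, V(2,1)=0.0000, V(2,2)=0.0000
(1,0): S=158.8600. Δ = (V_up−V_dn)/(S_up−S_dn) = (0.0000−5.0000)/(208.1066−149.3284) = -0.0851. V = [p*·0.0000 + (1−p*)·5.0000]/1.24 = 0.7629. B = V − Δ·S = 14.2764.
(1,1): S=221.3900. Δ = (V_up−V_dn)/(S_up−S_dn) = (0.0000−0.0000)/(290.0209−208.1066) = 0.0000. V = [p*·0.0000 + (1−p*)·0.0000]/1.24 = 0.0000. B = V − Δ·S = 0.0000.
(0,0): S=169.0000. Δ = (V_up−V_dn)/(S_up−S_dn) = (0.0000−0.7629)/(221.3900−158.8600) = -0.0122. V = [p*·0.0000 + (1−p*)·0.7629]/1.24 = 0.1164. B = V − Δ·S = 2.1782.
Each (Δ,B) replicates both successor values, so the strategy is self-financing and V0 is arbitrage-free.

(0,0): Delta=-0.0122 Bond=2.1782
(1,0): Delta=-0.0851 Bond=14.2764
(1,1): Delta=0.0000 Bond=0.0000
V0=0.1164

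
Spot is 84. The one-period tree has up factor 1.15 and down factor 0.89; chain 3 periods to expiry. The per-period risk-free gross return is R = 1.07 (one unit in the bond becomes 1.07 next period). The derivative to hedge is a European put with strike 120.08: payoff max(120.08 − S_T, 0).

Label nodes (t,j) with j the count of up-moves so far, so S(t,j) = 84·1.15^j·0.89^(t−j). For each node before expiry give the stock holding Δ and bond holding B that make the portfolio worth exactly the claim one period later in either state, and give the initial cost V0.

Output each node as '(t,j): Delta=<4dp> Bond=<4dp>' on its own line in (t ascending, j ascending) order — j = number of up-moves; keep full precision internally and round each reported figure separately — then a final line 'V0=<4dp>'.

(0,0): Delta=-0.8529 Bond=87.7443
(1,0): Delta=-1.0000 Bond=104.8825
(1,1): Delta=-0.8023 Bond=88.9992
(2,0): Delta=-1.0000 Bond=112.2243
(2,1): Delta=-1.0000 Bond=112.2243
(2,2): Delta=-0.7343 Bond=87.6757
V0=16.0995

Under the risk-neutral measure, an up-move has probability p* = (R−d)/(u−d) = 0.6923 and values discount at R = 1.07.
Terminal payoffs: V(3,0)=60.8626, V(3,1)=43.5631, V(3,2)=21.2099, V(3,3)=0.0000
Node (2,0) S=66.5364: V=(p*·43.5631+(1−p*)·60.8626)/1.07=45.6879; Δ=(43.5631−60.8626)/(76.5169−59.2174)=-1.0000; B=V−Δ·S=112.2243
Node (2,1) S=85.9740: V=(p*·21.2099+(1−p*)·43.5631)/1.07=26.2503; Δ=(21.2099−43.5631)/(98.8701−76.5169)=-1.0000; B=V−Δ·S=112.2243
Node (2,2) S=111.0900: V=(p*·0.0000+(1−p*)·21.2099)/1.07=6.0992; Δ=(0.0000−21.2099)/(127.7535−98.8701)=-0.7343; B=V−Δ·S=87.6757
Node (1,0) S=74.7600: V=(p*·26.2503+(1−p*)·45.6879)/1.07=30.1225; Δ=(26.2503−45.6879)/(85.9740−66.5364)=-1.0000; B=V−Δ·S=104.8825
Node (1,1) S=96.6000: V=(p*·6.0992+(1−p*)·26.2503)/1.07=11.4949; Δ=(6.0992−26.2503)/(111.0900−85.9740)=-0.8023; B=V−Δ·S=88.9992
Node (0,0) S=84.0000: V=(p*·11.4949+(1−p*)·30.1225)/1.07=16.0995; Δ=(11.4949−30.1225)/(96.6000−74.7600)=-0.8529; B=V−Δ·S=87.7443
Each (Δ,B) replicates both successor values, so the strategy is self-financing and V0 is arbitrage-free.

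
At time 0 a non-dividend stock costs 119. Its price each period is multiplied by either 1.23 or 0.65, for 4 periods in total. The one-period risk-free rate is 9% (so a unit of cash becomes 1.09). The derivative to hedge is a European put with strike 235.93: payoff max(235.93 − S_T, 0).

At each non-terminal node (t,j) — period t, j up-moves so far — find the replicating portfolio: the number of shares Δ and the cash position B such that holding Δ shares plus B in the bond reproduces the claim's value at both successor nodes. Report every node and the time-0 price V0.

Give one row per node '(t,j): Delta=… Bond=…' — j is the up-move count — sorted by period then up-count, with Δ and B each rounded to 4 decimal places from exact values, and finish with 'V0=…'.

(0,0): Delta=-0.8220 Bond=154.5062
(1,0): Delta=-1.0000 Bond=182.1812
(1,1): Delta=-0.7921 Bond=164.0305
(2,0): Delta=-1.0000 Bond=198.5776
(2,1): Delta=-1.0000 Bond=198.5776
(2,2): Delta=-0.7571 Bond=172.4982
(3,0): Delta=-1.0000 Bond=216.4495
(3,1): Delta=-1.0000 Bond=216.4495
(3,2): Delta=-1.0000 Bond=216.4495
(3,3): Delta=-0.7162 Bond=178.9783
V0=56.6901

Since d<R<u, set p* = (R−d)/(u−d) = 0.7586; price each node as the discounted p*-expectation of its children.
At expiry t=4: V(4,0)=214.6878, V(4,1)=195.7331, V(4,2)=159.8652, V(4,3)=91.9919, V(4,4)=0.0000
  t=3,j=0: stock 32.6804 → up 40.1969 (V=195.7331), down 21.2422 (V=214.6878). Price 183.7692; hedge Δ=-1.0000, bond B=216.4495.
  t=3,j=1: stock 61.8413 → up 76.0648 (V=159.8652), down 40.1969 (V=195.7331). Price 154.6082; hedge Δ=-1.0000, bond B=216.4495.
  t=3,j=2: stock 117.0228 → up 143.9381 (V=91.9919), down 76.0648 (V=159.8652). Price 99.4267; hedge Δ=-1.0000, bond B=216.4495.
  t=3,j=3: stock 221.4432 → up 272.3751 (V=0.0000), down 143.9381 (V=91.9919). Price 20.3715; hedge Δ=-0.7162, bond B=178.9783.
  t=2,j=0: stock 50.2775 → up 61.8413 (V=154.6082), down 32.6804 (V=183.7692). Price 148.3001; hedge Δ=-1.0000, bond B=198.5776.
  t=2,j=1: stock 95.1405 → up 117.0228 (V=99.4267), down 61.8413 (V=154.6082). Price 103.4371; hedge Δ=-1.0000, bond B=198.5776.
  t=2,j=2: stock 180.0351 → up 221.4432 (V=20.3715), down 117.0228 (V=99.4267). Price 36.1962; hedge Δ=-0.7571, bond B=172.4982.
  t=1,j=0: stock 77.3500 → up 95.1405 (V=103.4371), down 50.2775 (V=148.3001). Price 104.8312; hedge Δ=-1.0000, bond B=182.1812.
  t=1,j=1: stock 146.3700 → up 180.0351 (V=36.1962), down 95.1405 (V=103.4371). Price 48.0979; hedge Δ=-0.7921, bond B=164.0305.
  t=0,j=0: stock 119.0000 → up 146.3700 (V=48.0979), down 77.3500 (V=104.8312). Price 56.6901; hedge Δ=-0.8220, bond B=154.5062.
The time-0 hedge costs 56.6901, which is the no-arbitrage price.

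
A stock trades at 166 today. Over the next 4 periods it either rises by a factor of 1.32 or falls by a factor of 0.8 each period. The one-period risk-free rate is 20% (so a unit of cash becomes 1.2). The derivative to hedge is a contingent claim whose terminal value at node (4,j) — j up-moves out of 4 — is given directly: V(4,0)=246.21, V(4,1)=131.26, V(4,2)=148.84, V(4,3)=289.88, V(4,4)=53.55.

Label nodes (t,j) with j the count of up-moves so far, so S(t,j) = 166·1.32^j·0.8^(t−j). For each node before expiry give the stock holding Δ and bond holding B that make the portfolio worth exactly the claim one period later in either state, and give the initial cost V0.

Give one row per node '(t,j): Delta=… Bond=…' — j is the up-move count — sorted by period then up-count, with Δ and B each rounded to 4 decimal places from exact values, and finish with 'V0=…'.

(0,0): Delta=-0.3288 Bond=138.6603
(1,0): Delta=0.8405 Bond=11.1148
(1,1): Delta=-0.5414 Bond=212.9757
(2,0): Delta=-0.1962 Bond=123.4673
(2,1): Delta=1.0289 Bond=-19.7011
(2,2): Delta=-0.8269 Bond=338.1524
(3,0): Delta=-2.6009 Bond=352.5468
(3,1): Delta=0.2411 Bond=86.8449
(3,2): Delta=1.1722 Bond=-56.7872
(3,3): Delta=-1.1904 Bond=544.5538
V0=84.0790

No-arbitrage ⇒ martingale measure with p* = (R−d)/(u−d) = 0.7692.
Terminal payoffs: V(4,0)=246.2100, V(4,1)=131.2600, V(4,2)=148.8400, V(4,3)=289.8800, V(4,4)=53.5500
Node (3,0) S=84.9920: V=(p*·131.2600+(1−p*)·246.2100)/1.2=131.4891; Δ=(131.2600−246.2100)/(112.1894−67.9936)=-2.6009; B=V−Δ·S=352.5468
Node (3,1) S=140.2368: V=(p*·148.8400+(1−p*)·131.2600)/1.2=120.6526; Δ=(148.8400−131.2600)/(185.1126−112.1894)=0.2411; B=V−Δ·S=86.8449
Node (3,2) S=231.3907: V=(p*·289.8800+(1−p*)·148.8400)/1.2=214.4436; Δ=(289.8800−148.8400)/(305.4358−185.1126)=1.1722; B=V−Δ·S=-56.7872
Node (3,3) S=381.7947: V=(p*·53.5500+(1−p*)·289.8800)/1.2=90.0731; Δ=(53.5500−289.8800)/(503.9690−305.4358)=-1.1904; B=V−Δ·S=544.5538
Node (2,0) S=106.2400: V=(p*·120.6526+(1−p*)·131.4891)/1.2=102.6278; Δ=(120.6526−131.4891)/(140.2368−84.9920)=-0.1962; B=V−Δ·S=123.4673
Node (2,1) S=175.2960: V=(p*·214.4436+(1−p*)·120.6526)/1.2=160.6663; Δ=(214.4436−120.6526)/(231.3907−140.2368)=1.0289; B=V−Δ·S=-19.7011
Node (2,2) S=289.2384: V=(p*·90.0731+(1−p*)·214.4436)/1.2=98.9783; Δ=(90.0731−214.4436)/(381.7947−231.3907)=-0.8269; B=V−Δ·S=338.1524
Node (1,0) S=132.8000: V=(p*·160.6663+(1−p*)·102.6278)/1.2=122.7273; Δ=(160.6663−102.6278)/(175.2960−106.2400)=0.8405; B=V−Δ·S=11.1148
Node (1,1) S=219.1200: V=(p*·98.9783+(1−p*)·160.6663)/1.2=94.3450; Δ=(98.9783−160.6663)/(289.2384−175.2960)=-0.5414; B=V−Δ·S=212.9757
Node (0,0) S=166.0000: V=(p*·94.3450+(1−p*)·122.7273)/1.2=84.0790; Δ=(94.3450−122.7273)/(219.1200−132.8000)=-0.3288; B=V−Δ·S=138.6603
The time-0 hedge costs 84.0790, which is the no-arbitrage price.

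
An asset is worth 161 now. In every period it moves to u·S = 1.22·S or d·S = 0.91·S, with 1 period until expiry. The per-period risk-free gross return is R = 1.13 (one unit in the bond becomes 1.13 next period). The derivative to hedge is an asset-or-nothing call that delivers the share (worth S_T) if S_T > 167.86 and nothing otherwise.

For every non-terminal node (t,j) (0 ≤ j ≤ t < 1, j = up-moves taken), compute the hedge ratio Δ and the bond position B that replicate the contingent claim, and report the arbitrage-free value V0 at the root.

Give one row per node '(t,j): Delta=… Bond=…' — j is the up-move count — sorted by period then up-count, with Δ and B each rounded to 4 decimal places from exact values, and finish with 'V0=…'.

(0,0): Delta=3.9355 Bond=-510.2546
V0=123.3583

No-arbitrage ⇒ martingale measure with p* = (R−d)/(u−d) = 0.7097.
Terminal payoffs: V(1,0)=0.0000, V(1,1)=196.4200
  t=0,j=0: stock 161.0000 → up 196.4200 (V=196.4200), down 146.5100 (V=0.0000). Price 123.3583; hedge Δ=3.9355, bond B=-510.2546.
Check: Δ(0,0)·S0 + B(0,0) = 123.3583 = V0.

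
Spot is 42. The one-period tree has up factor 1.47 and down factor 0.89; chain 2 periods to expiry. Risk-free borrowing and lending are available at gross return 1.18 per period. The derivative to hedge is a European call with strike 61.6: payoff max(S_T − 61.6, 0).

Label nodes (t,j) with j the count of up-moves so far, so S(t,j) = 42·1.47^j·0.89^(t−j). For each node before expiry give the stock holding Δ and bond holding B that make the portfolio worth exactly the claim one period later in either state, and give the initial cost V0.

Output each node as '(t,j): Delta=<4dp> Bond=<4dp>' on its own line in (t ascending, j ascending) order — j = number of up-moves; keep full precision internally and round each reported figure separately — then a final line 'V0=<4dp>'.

(0,0): Delta=0.5072 Bond=-16.0666
(1,0): Delta=0.0000 Bond=0.0000
(1,1): Delta=0.8143 Bond=-37.9171
V0=5.2352

Under the risk-neutral measure, an up-move has probability p* = (R−d)/(u−d) = 0.5000 and values discount at R = 1.18.
Payoff layer (t=2): V(2,0)=0.0000, V(2,1)=0.0000, V(2,2)=29.1578
(1,0): S=37.3800. Δ = (V_up−V_dn)/(S_up−S_dn) = (0.0000−0.0000)/(54.9486−33.2682) = 0.0000. V = [p*·0.0000 + (1−p*)·0.0000]/1.18 = 0.0000. B = V − Δ·S = 0.0000.
(1,1): S=61.7400. Δ = (V_up−V_dn)/(S_up−S_dn) = (29.1578−0.0000)/(90.7578−54.9486) = 0.8143. V = [p*·29.1578 + (1−p*)·0.0000]/1.18 = 12.3550. B = V − Δ·S = -37.9171.
(0,0): S=42.0000. Δ = (V_up−V_dn)/(S_up−S_dn) = (12.3550−0.0000)/(61.7400−37.3800) = 0.5072. V = [p*·12.3550 + (1−p*)·0.0000]/1.18 = 5.2352. B = V − Δ·S = -16.0666.
Root portfolio cost Δ·42+B reproduces V0=5.2352.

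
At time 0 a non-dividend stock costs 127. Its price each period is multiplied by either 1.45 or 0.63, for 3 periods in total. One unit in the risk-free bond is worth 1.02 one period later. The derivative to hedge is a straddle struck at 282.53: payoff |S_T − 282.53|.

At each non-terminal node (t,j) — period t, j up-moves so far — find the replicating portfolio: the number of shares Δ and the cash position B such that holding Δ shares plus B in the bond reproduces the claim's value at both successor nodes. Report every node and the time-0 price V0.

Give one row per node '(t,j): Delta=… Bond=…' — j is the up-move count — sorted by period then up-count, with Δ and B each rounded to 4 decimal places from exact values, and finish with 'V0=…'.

Risk-neutral probability p* = (R−d)/(u−d) = (1.02−0.63)/(1.45−0.63) = 0.4756.
Terminal payoffs: V(3,0)=250.7740, V(3,1)=209.4409, V(3,2)=114.3090, V(3,3)=104.6454
Node (2,0) S=50.4063: V=(p*·209.4409+(1−p*)·250.7740)/1.02=226.5839; Δ=(209.4409−250.7740)/(73.0891−31.7560)=-1.0000; B=V−Δ·S=276.9902
Node (2,1) S=116.0145: V=(p*·114.3090+(1−p*)·209.4409)/1.02=160.9757; Δ=(114.3090−209.4409)/(168.2210−73.0891)=-1.0000; B=V−Δ·S=276.9902
Node (2,2) S=267.0175: V=(p*·104.6454+(1−p*)·114.3090)/1.02=107.5616; Δ=(104.6454−114.3090)/(387.1754−168.2210)=-0.0441; B=V−Δ·S=119.3465
Node (1,0) S=80.0100: V=(p*·160.9757+(1−p*)·226.5839)/1.02=191.5490; Δ=(160.9757−226.5839)/(116.0145−50.4063)=-1.0000; B=V−Δ·S=271.5590
Node (1,1) S=184.1500: V=(p*·107.5616+(1−p*)·160.9757)/1.02=132.9132; Δ=(107.5616−160.9757)/(267.0175−116.0145)=-0.3537; B=V−Δ·S=198.0523
Node (0,0) S=127.0000: V=(p*·132.9132+(1−p*)·191.5490)/1.02=160.4522; Δ=(132.9132−191.5490)/(184.1500−80.0100)=-0.5630; B=V−Δ·S=231.9593
Check: Δ(0,0)·S0 + B(0,0) = 160.4522 = V0.

(0,0): Delta=-0.5630 Bond=231.9593
(1,0): Delta=-1.0000 Bond=271.5590
(1,1): Delta=-0.3537 Bond=198.0523
(2,0): Delta=-1.0000 Bond=276.9902
(2,1): Delta=-1.0000 Bond=276.9902
(2,2): Delta=-0.0441 Bond=119.3465
V0=160.4522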